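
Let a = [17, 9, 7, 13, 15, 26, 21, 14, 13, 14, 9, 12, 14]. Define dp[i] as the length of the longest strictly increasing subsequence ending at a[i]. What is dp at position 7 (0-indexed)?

3

dp[i] = 1 + max{dp[j] : j<i, a[j]<a[i]} (or 1 if no such j):
i:      0  1  2  3  4  5  6  7  8  9 10 11 12
a[i]:  17  9  7 13 15 26 21 14 13 14  9 12 14
dp:     1  1  1  2  3  4  4  3  2  3  2  3  4
At index 7 the value is 3.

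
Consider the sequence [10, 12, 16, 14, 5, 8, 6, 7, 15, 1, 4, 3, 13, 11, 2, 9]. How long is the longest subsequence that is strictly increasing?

4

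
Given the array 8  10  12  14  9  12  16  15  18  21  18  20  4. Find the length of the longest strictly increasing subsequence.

Let dp[i] be the length of the longest such subsequence ending at index i:
i:      1  2  3  4  5  6  7  8  9 10 11 12 13
a[i]:   8 10 12 14  9 12 16 15 18 21 18 20  4
dp:     1  2  3  4  2  3  5  5  6  7  6  7  1
Maximum dp value is 7.

7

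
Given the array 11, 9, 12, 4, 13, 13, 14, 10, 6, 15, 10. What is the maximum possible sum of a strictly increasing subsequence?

65

Let S[i] be the best sum of a strictly increasing subsequence ending at i:
i:      1  2  3  4  5  6  7  8  9 10 11
a[i]:  11  9 12  4 13 13 14 10  6 15 10
S:     11  9 23  4 36 36 50 19 10 65 20
Maximum is 65 (e.g. 11 + 12 + 13 + 14 + 15).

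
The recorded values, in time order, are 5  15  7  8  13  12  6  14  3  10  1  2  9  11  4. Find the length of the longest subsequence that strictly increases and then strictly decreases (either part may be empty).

8

inc[i] = longest strictly increasing subsequence ending at i; dec[i] = longest strictly decreasing subsequence starting at i:
i:      1  2  3  4  5  6  7  8  9 10 11 12 13 14 15
a[i]:   5 15  7  8 13 12  6 14  3 10  1  2  9 11  4
inc:    1  2  2  3  4  4  2  5  1  4  1  2  4  5  3
dec:    3  6  4  4  5  4  3  4  2  3  1  1  2  2  1
Best peak at i=5 (value 13): inc=4, dec=5, length 4+5−1 = 8.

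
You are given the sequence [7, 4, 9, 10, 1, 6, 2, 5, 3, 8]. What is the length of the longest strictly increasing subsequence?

Let dp[i] be the length of the longest such subsequence ending at index i:
i:      1  2  3  4  5  6  7  8  9 10
a[i]:   7  4  9 10  1  6  2  5  3  8
dp:     1  1  2  3  1  2  2  3  3  4
Maximum dp value is 4.

4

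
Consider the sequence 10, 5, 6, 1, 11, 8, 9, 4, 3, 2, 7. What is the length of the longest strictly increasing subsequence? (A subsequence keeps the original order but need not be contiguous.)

Track the smallest tail for each achievable length (strict):
10 → extends → [10]
5 → replaces 10 → [5]
6 → extends → [5, 6]
1 → replaces 5 → [1, 6]
11 → extends → [1, 6, 11]
8 → replaces 11 → [1, 6, 8]
9 → extends → [1, 6, 8, 9]
4 → replaces 6 → [1, 4, 8, 9]
3 → replaces 4 → [1, 3, 8, 9]
2 → replaces 3 → [1, 2, 8, 9]
7 → replaces 8 → [1, 2, 7, 9]
Four tails, so the longest strictly increasing subsequence has length 4 (e.g. 5, 6, 8, 9).

4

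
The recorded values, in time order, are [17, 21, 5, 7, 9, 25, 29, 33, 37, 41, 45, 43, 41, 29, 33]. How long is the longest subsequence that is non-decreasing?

9

Track the smallest tail for each achievable length (allowing ties):
17 → extends → [17]
21 → extends → [17, 21]
5 → replaces 17 → [5, 21]
7 → replaces 21 → [5, 7]
9 → extends → [5, 7, 9]
25 → extends → [5, 7, 9, 25]
29 → extends → [5, 7, 9, 25, 29]
33 → extends → [5, 7, 9, 25, 29, 33]
37 → extends → [5, 7, 9, 25, 29, 33, 37]
41 → extends → [5, 7, 9, 25, 29, 33, 37, 41]
45 → extends → [5, 7, 9, 25, 29, 33, 37, 41, 45]
43 → replaces 45 → [5, 7, 9, 25, 29, 33, 37, 41, 43]
41 → replaces 43 → [5, 7, 9, 25, 29, 33, 37, 41, 41]
29 → replaces 33 → [5, 7, 9, 25, 29, 29, 37, 41, 41]
33 → replaces 37 → [5, 7, 9, 25, 29, 29, 33, 41, 41]
Nine tails, so the longest non-decreasing subsequence has length 9 (e.g. 5, 7, 9, 25, 29, 33, 37, 41, 45).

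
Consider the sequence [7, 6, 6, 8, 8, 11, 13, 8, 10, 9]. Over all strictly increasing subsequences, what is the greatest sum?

39

Let S[i] be the best sum of a strictly increasing subsequence ending at i:
i:      1  2  3  4  5  6  7  8  9 10
a[i]:   7  6  6  8  8 11 13  8 10  9
S:      7  6  6 15 15 26 39 15 25 24
Maximum is 39 (e.g. 7 + 8 + 11 + 13).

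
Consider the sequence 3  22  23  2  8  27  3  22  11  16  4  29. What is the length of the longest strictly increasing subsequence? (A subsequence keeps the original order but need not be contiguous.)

5

Track the smallest tail for each achievable length (strict):
3 → extends → [3]
22 → extends → [3, 22]
23 → extends → [3, 22, 23]
2 → replaces 3 → [2, 22, 23]
8 → replaces 22 → [2, 8, 23]
27 → extends → [2, 8, 23, 27]
3 → replaces 8 → [2, 3, 23, 27]
22 → replaces 23 → [2, 3, 22, 27]
11 → replaces 22 → [2, 3, 11, 27]
16 → replaces 27 → [2, 3, 11, 16]
4 → replaces 11 → [2, 3, 4, 16]
29 → extends → [2, 3, 4, 16, 29]
Five tails, so the longest strictly increasing subsequence has length 5 (e.g. 3, 22, 23, 27, 29).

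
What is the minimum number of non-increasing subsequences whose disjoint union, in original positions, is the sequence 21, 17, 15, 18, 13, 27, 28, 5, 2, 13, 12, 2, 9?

4

Place each on the leftmost legal pile:
21 → new pile 1 (tops now [21])
17 → pile 1 (tops now [17])
15 → pile 1 (tops now [15])
18 → new pile 2 (tops now [15, 18])
13 → pile 1 (tops now [13, 18])
27 → new pile 3 (tops now [13, 18, 27])
28 → new pile 4 (tops now [13, 18, 27, 28])
5 → pile 1 (tops now [5, 18, 27, 28])
2 → pile 1 (tops now [2, 18, 27, 28])
13 → pile 2 (tops now [2, 13, 27, 28])
12 → pile 2 (tops now [2, 12, 27, 28])
2 → pile 1 (tops now [2, 12, 27, 28])
9 → pile 2 (tops now [2, 9, 27, 28])
Four piles.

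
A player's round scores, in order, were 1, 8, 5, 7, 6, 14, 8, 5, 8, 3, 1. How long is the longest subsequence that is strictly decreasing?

Negate each value so 'decreasing' becomes 'increasing', then run patience tails on the negated sequence:
-1 → extends → [-1]
-8 → replaces -1 → [-8]
-5 → extends → [-8, -5]
-7 → replaces -5 → [-8, -7]
-6 → extends → [-8, -7, -6]
-14 → replaces -8 → [-14, -7, -6]
-8 → replaces -7 → [-14, -8, -6]
-5 → extends → [-14, -8, -6, -5]
-8 → already a tail → [-14, -8, -6, -5]
-3 → extends → [-14, -8, -6, -5, -3]
-1 → extends → [-14, -8, -6, -5, -3, -1]
Six tails, so the longest strictly decreasing subsequence of the original has length 6.

6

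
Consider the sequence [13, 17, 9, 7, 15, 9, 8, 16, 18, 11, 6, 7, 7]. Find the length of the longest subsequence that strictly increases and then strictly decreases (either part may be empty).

inc[i] = longest strictly increasing subsequence ending at i; dec[i] = longest strictly decreasing subsequence starting at i:
i:      1  2  3  4  5  6  7  8  9 10 11 12 13
a[i]:  13 17  9  7 15  9  8 16 18 11  6  7  7
inc:    1  2  1  1  2  2  2  3  4  3  1  2  2
dec:    4  5  3  2  4  3  2  3  3  2  1  1  1
Best peak at i=2 (value 17): inc=2, dec=5, length 2+5−1 = 6.

6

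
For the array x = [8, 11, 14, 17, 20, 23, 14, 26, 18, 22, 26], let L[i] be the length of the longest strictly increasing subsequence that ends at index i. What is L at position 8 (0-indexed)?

dp[i] = 1 + max{dp[j] : j<i, x[j]<x[i]} (or 1 if no such j):
i:      0  1  2  3  4  5  6  7  8  9 10
x[i]:   8 11 14 17 20 23 14 26 18 22 26
dp:     1  2  3  4  5  6  3  7  5  6  7
At index 8 the value is 5.

5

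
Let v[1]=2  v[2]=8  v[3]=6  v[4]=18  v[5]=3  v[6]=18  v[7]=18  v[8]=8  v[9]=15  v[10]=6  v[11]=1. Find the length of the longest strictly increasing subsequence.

Track the smallest tail for each achievable length (strict):
2 → extends → [2]
8 → extends → [2, 8]
6 → replaces 8 → [2, 6]
18 → extends → [2, 6, 18]
3 → replaces 6 → [2, 3, 18]
18 → already a tail → [2, 3, 18]
18 → already a tail → [2, 3, 18]
8 → replaces 18 → [2, 3, 8]
15 → extends → [2, 3, 8, 15]
6 → replaces 8 → [2, 3, 6, 15]
1 → replaces 2 → [1, 3, 6, 15]
Four tails, so the longest strictly increasing subsequence has length 4 (e.g. 2, 6, 8, 15).

4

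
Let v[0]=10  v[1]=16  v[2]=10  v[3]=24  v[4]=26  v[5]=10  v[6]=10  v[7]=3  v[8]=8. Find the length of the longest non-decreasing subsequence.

4

Track the smallest tail for each achievable length (allowing ties):
10 → extends → [10]
16 → extends → [10, 16]
10 → replaces 16 → [10, 10]
24 → extends → [10, 10, 24]
26 → extends → [10, 10, 24, 26]
10 → replaces 24 → [10, 10, 10, 26]
10 → replaces 26 → [10, 10, 10, 10]
3 → replaces 10 → [3, 10, 10, 10]
8 → replaces 10 → [3, 8, 10, 10]
Four tails, so the longest non-decreasing subsequence has length 4 (e.g. 10, 16, 24, 26).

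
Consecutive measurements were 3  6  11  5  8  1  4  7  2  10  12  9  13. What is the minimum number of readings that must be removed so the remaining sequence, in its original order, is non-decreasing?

7

Fewest deletions = n − (longest non-decreasing subsequence).
Patience tails:
3 → extends → [3]
6 → extends → [3, 6]
11 → extends → [3, 6, 11]
5 → replaces 6 → [3, 5, 11]
8 → replaces 11 → [3, 5, 8]
1 → replaces 3 → [1, 5, 8]
4 → replaces 5 → [1, 4, 8]
7 → replaces 8 → [1, 4, 7]
2 → replaces 4 → [1, 2, 7]
10 → extends → [1, 2, 7, 10]
12 → extends → [1, 2, 7, 10, 12]
9 → replaces 10 → [1, 2, 7, 9, 12]
13 → extends → [1, 2, 7, 9, 12, 13]
Longest non-decreasing subsequence has length 6, so deletions = 13 − 6 = 7.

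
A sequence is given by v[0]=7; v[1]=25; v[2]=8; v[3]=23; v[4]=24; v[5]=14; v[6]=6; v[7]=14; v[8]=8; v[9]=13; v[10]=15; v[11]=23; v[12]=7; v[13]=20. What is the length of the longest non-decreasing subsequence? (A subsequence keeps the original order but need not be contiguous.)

6

Track the smallest tail for each achievable length (allowing ties):
7 → extends → [7]
25 → extends → [7, 25]
8 → replaces 25 → [7, 8]
23 → extends → [7, 8, 23]
24 → extends → [7, 8, 23, 24]
14 → replaces 23 → [7, 8, 14, 24]
6 → replaces 7 → [6, 8, 14, 24]
14 → replaces 24 → [6, 8, 14, 14]
8 → replaces 14 → [6, 8, 8, 14]
13 → replaces 14 → [6, 8, 8, 13]
15 → extends → [6, 8, 8, 13, 15]
23 → extends → [6, 8, 8, 13, 15, 23]
7 → replaces 8 → [6, 7, 8, 13, 15, 23]
20 → replaces 23 → [6, 7, 8, 13, 15, 20]
Six tails, so the longest non-decreasing subsequence has length 6 (e.g. 7, 8, 14, 14, 15, 23).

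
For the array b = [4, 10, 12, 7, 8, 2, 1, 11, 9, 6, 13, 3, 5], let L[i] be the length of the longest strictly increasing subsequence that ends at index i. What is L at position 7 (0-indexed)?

4

dp[i] = 1 + max{dp[j] : j<i, b[j]<b[i]} (or 1 if no such j):
i:      0  1  2  3  4  5  6  7  8  9 10 11 12
b[i]:   4 10 12  7  8  2  1 11  9  6 13  3  5
dp:     1  2  3  2  3  1  1  4  4  2  5  2  3
At index 7 the value is 4.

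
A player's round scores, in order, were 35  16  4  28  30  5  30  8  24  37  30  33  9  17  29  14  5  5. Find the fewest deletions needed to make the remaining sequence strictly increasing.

12

Fewest deletions = n − (longest strictly increasing subsequence).
Patience tails:
35 → extends → [35]
16 → replaces 35 → [16]
4 → replaces 16 → [4]
28 → extends → [4, 28]
30 → extends → [4, 28, 30]
5 → replaces 28 → [4, 5, 30]
30 → already a tail → [4, 5, 30]
8 → replaces 30 → [4, 5, 8]
24 → extends → [4, 5, 8, 24]
37 → extends → [4, 5, 8, 24, 37]
30 → replaces 37 → [4, 5, 8, 24, 30]
33 → extends → [4, 5, 8, 24, 30, 33]
9 → replaces 24 → [4, 5, 8, 9, 30, 33]
17 → replaces 30 → [4, 5, 8, 9, 17, 33]
29 → replaces 33 → [4, 5, 8, 9, 17, 29]
14 → replaces 17 → [4, 5, 8, 9, 14, 29]
5 → already a tail → [4, 5, 8, 9, 14, 29]
5 → already a tail → [4, 5, 8, 9, 14, 29]
Longest strictly increasing subsequence has length 6, so deletions = 18 − 6 = 12.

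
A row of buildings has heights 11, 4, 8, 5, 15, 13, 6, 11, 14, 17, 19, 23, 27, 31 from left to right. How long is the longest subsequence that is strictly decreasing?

Let dp[i] be the longest strictly decreasing subsequence ending at i:
i:      1  2  3  4  5  6  7  8  9 10 11 12 13 14
a[i]:  11  4  8  5 15 13  6 11 14 17 19 23 27 31
dp:     1  2  2  3  1  2  3  3  2  1  1  1  1  1
Maximum is 3.

3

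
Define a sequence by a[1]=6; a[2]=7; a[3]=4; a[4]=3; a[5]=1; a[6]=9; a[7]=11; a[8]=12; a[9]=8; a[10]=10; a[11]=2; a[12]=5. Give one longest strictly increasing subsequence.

Patience tails give the LIS length; then backtrack through the dp parents:
6 → extends → [6]
7 → extends → [6, 7]
4 → replaces 6 → [4, 7]
3 → replaces 4 → [3, 7]
1 → replaces 3 → [1, 7]
9 → extends → [1, 7, 9]
11 → extends → [1, 7, 9, 11]
12 → extends → [1, 7, 9, 11, 12]
8 → replaces 9 → [1, 7, 8, 11, 12]
10 → replaces 11 → [1, 7, 8, 10, 12]
2 → replaces 7 → [1, 2, 8, 10, 12]
5 → replaces 8 → [1, 2, 5, 10, 12]
Length 5; one witness is 6, 7, 9, 11, 12.

6, 7, 9, 11, 12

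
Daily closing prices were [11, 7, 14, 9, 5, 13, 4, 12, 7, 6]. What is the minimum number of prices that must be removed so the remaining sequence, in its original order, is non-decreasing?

Fewest deletions = n − (longest non-decreasing subsequence).
Patience tails:
11 → extends → [11]
7 → replaces 11 → [7]
14 → extends → [7, 14]
9 → replaces 14 → [7, 9]
5 → replaces 7 → [5, 9]
13 → extends → [5, 9, 13]
4 → replaces 5 → [4, 9, 13]
12 → replaces 13 → [4, 9, 12]
7 → replaces 9 → [4, 7, 12]
6 → replaces 7 → [4, 6, 12]
Longest non-decreasing subsequence has length 3, so deletions = 10 − 3 = 7.

7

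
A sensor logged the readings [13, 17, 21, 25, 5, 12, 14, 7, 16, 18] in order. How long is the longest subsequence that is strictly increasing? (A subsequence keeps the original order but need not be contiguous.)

5

Track the smallest tail for each achievable length (strict):
13 → extends → [13]
17 → extends → [13, 17]
21 → extends → [13, 17, 21]
25 → extends → [13, 17, 21, 25]
5 → replaces 13 → [5, 17, 21, 25]
12 → replaces 17 → [5, 12, 21, 25]
14 → replaces 21 → [5, 12, 14, 25]
7 → replaces 12 → [5, 7, 14, 25]
16 → replaces 25 → [5, 7, 14, 16]
18 → extends → [5, 7, 14, 16, 18]
Five tails, so the longest strictly increasing subsequence has length 5 (e.g. 5, 12, 14, 16, 18).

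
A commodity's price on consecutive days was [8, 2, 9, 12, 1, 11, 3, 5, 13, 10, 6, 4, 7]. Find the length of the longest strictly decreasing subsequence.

Negate each value so 'decreasing' becomes 'increasing', then run patience tails on the negated sequence:
-8 → extends → [-8]
-2 → extends → [-8, -2]
-9 → replaces -8 → [-9, -2]
-12 → replaces -9 → [-12, -2]
-1 → extends → [-12, -2, -1]
-11 → replaces -2 → [-12, -11, -1]
-3 → replaces -1 → [-12, -11, -3]
-5 → replaces -3 → [-12, -11, -5]
-13 → replaces -12 → [-13, -11, -5]
-10 → replaces -5 → [-13, -11, -10]
-6 → extends → [-13, -11, -10, -6]
-4 → extends → [-13, -11, -10, -6, -4]
-7 → replaces -6 → [-13, -11, -10, -7, -4]
Five tails, so the longest strictly decreasing subsequence of the original has length 5.

5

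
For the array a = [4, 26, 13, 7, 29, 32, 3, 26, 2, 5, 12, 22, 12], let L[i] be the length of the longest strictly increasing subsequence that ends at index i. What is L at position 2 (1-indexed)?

dp[i] = 1 + max{dp[j] : j<i, a[j]<a[i]} (or 1 if no such j):
i:      1  2  3  4  5  6  7  8  9 10 11 12 13
a[i]:   4 26 13  7 29 32  3 26  2  5 12 22 12
dp:     1  2  2  2  3  4  1  3  1  2  3  4  3
At index 2 the value is 2.

2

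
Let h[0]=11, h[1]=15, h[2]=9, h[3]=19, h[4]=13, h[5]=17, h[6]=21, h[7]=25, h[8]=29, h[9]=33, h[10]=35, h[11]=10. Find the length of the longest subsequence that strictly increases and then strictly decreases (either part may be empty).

inc[i] = longest strictly increasing subsequence ending at i; dec[i] = longest strictly decreasing subsequence starting at i:
i:      0  1  2  3  4  5  6  7  8  9 10 11
h[i]:  11 15  9 19 13 17 21 25 29 33 35 10
inc:    1  2  1  3  2  3  4  5  6  7  8  2
dec:    2  3  1  3  2  2  2  2  2  2  2  1
Best peak at i=10 (value 35): inc=8, dec=2, length 8+2−1 = 9.

9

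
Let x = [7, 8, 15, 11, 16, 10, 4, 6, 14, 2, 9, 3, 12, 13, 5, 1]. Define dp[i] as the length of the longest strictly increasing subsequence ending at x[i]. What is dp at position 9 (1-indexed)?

4

dp[i] = 1 + max{dp[j] : j<i, x[j]<x[i]} (or 1 if no such j):
i:      1  2  3  4  5  6  7  8  9 10 11 12 13 14 15 16
x[i]:   7  8 15 11 16 10  4  6 14  2  9  3 12 13  5  1
dp:     1  2  3  3  4  3  1  2  4  1  3  2  4  5  3  1
At index 9 the value is 4.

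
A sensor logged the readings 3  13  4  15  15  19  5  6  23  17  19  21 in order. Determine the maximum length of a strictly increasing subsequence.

Let dp[i] be the length of the longest such subsequence ending at index i:
i:      1  2  3  4  5  6  7  8  9 10 11 12
a[i]:   3 13  4 15 15 19  5  6 23 17 19 21
dp:     1  2  2  3  3  4  3  4  5  5  6  7
Maximum dp value is 7.

7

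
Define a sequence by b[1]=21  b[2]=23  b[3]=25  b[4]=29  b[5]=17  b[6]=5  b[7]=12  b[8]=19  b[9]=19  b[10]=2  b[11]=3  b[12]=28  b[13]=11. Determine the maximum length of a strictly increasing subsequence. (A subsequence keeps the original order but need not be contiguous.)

Track the smallest tail for each achievable length (strict):
21 → extends → [21]
23 → extends → [21, 23]
25 → extends → [21, 23, 25]
29 → extends → [21, 23, 25, 29]
17 → replaces 21 → [17, 23, 25, 29]
5 → replaces 17 → [5, 23, 25, 29]
12 → replaces 23 → [5, 12, 25, 29]
19 → replaces 25 → [5, 12, 19, 29]
19 → already a tail → [5, 12, 19, 29]
2 → replaces 5 → [2, 12, 19, 29]
3 → replaces 12 → [2, 3, 19, 29]
28 → replaces 29 → [2, 3, 19, 28]
11 → replaces 19 → [2, 3, 11, 28]
Four tails, so the longest strictly increasing subsequence has length 4 (e.g. 21, 23, 25, 29).

4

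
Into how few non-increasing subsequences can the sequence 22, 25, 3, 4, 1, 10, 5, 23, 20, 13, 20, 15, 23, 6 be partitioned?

The minimum number of non-increasing subsequences covering a sequence equals the length of its longest strictly increasing subsequence.
LIS length is 6 (e.g. 3, 4, 10, 13, 20, 23), so 6 piles are needed.

6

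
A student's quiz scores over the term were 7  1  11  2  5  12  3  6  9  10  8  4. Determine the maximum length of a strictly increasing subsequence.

6

Let dp[i] be the length of the longest such subsequence ending at index i:
i:      1  2  3  4  5  6  7  8  9 10 11 12
a[i]:   7  1 11  2  5 12  3  6  9 10  8  4
dp:     1  1  2  2  3  4  3  4  5  6  5  4
Maximum dp value is 6.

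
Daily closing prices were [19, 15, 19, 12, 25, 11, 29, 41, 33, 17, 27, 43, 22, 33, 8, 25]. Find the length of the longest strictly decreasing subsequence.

5

Let dp[i] be the longest strictly decreasing subsequence ending at i:
i:      1  2  3  4  5  6  7  8  9 10 11 12 13 14 15 16
a[i]:  19 15 19 12 25 11 29 41 33 17 27 43 22 33  8 25
dp:     1  2  1  3  1  4  1  1  2  3  3  1  4  2  5  4
Maximum is 5.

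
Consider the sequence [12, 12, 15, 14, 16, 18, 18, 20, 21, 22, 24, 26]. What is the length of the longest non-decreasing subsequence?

Track the smallest tail for each achievable length (allowing ties):
12 → extends → [12]
12 → extends → [12, 12]
15 → extends → [12, 12, 15]
14 → replaces 15 → [12, 12, 14]
16 → extends → [12, 12, 14, 16]
18 → extends → [12, 12, 14, 16, 18]
18 → extends → [12, 12, 14, 16, 18, 18]
20 → extends → [12, 12, 14, 16, 18, 18, 20]
21 → extends → [12, 12, 14, 16, 18, 18, 20, 21]
22 → extends → [12, 12, 14, 16, 18, 18, 20, 21, 22]
24 → extends → [12, 12, 14, 16, 18, 18, 20, 21, 22, 24]
26 → extends → [12, 12, 14, 16, 18, 18, 20, 21, 22, 24, 26]
Eleven tails, so the longest non-decreasing subsequence has length 11 (e.g. 12, 12, 15, 16, 18, 18, 20, 21, 22, 24, 26).

11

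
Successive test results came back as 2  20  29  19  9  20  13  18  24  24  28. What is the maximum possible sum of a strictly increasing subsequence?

94

Let S[i] be the best sum of a strictly increasing subsequence ending at i:
i:      1  2  3  4  5  6  7  8  9 10 11
a[i]:   2 20 29 19  9 20 13 18 24 24 28
S:      2 22 51 21 11 41 24 42 66 66 94
Maximum is 94 (e.g. 2 + 9 + 13 + 18 + 24 + 28).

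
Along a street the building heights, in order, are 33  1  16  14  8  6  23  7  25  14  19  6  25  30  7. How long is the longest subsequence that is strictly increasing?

7

Track the smallest tail for each achievable length (strict):
33 → extends → [33]
1 → replaces 33 → [1]
16 → extends → [1, 16]
14 → replaces 16 → [1, 14]
8 → replaces 14 → [1, 8]
6 → replaces 8 → [1, 6]
23 → extends → [1, 6, 23]
7 → replaces 23 → [1, 6, 7]
25 → extends → [1, 6, 7, 25]
14 → replaces 25 → [1, 6, 7, 14]
19 → extends → [1, 6, 7, 14, 19]
6 → already a tail → [1, 6, 7, 14, 19]
25 → extends → [1, 6, 7, 14, 19, 25]
30 → extends → [1, 6, 7, 14, 19, 25, 30]
7 → already a tail → [1, 6, 7, 14, 19, 25, 30]
Seven tails, so the longest strictly increasing subsequence has length 7 (e.g. 1, 6, 7, 14, 19, 25, 30).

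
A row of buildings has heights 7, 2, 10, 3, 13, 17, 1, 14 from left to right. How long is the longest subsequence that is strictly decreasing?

3

Negate each value so 'decreasing' becomes 'increasing', then run patience tails on the negated sequence:
-7 → extends → [-7]
-2 → extends → [-7, -2]
-10 → replaces -7 → [-10, -2]
-3 → replaces -2 → [-10, -3]
-13 → replaces -10 → [-13, -3]
-17 → replaces -13 → [-17, -3]
-1 → extends → [-17, -3, -1]
-14 → replaces -3 → [-17, -14, -1]
Three tails, so the longest strictly decreasing subsequence of the original has length 3.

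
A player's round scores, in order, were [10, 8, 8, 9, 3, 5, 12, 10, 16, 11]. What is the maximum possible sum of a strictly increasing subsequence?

Let S[i] be the best sum of a strictly increasing subsequence ending at i:
i:      1  2  3  4  5  6  7  8  9 10
a[i]:  10  8  8  9  3  5 12 10 16 11
S:     10  8  8 17  3  8 29 27 45 38
Maximum is 45 (e.g. 8 + 9 + 12 + 16).

45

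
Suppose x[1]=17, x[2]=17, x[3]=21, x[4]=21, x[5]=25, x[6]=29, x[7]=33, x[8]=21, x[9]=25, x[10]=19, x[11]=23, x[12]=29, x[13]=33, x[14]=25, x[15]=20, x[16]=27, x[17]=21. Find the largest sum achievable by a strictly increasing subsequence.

Let S[i] be the best sum of a strictly increasing subsequence ending at i:
i:       1   2   3   4   5   6   7   8   9  10  11  12  13  14  15  16  17
x[i]:   17  17  21  21  25  29  33  21  25  19  23  29  33  25  20  27  21
S:      17  17  38  38  63  92 125  38  63  36  61  92 125  86  56 113  77
Maximum is 125 (e.g. 17 + 21 + 25 + 29 + 33).

125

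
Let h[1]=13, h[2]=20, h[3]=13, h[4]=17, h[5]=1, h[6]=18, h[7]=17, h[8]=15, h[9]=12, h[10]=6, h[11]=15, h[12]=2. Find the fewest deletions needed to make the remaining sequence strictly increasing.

Fewest deletions = n − (longest strictly increasing subsequence).
Patience tails:
13 → extends → [13]
20 → extends → [13, 20]
13 → already a tail → [13, 20]
17 → replaces 20 → [13, 17]
1 → replaces 13 → [1, 17]
18 → extends → [1, 17, 18]
17 → already a tail → [1, 17, 18]
15 → replaces 17 → [1, 15, 18]
12 → replaces 15 → [1, 12, 18]
6 → replaces 12 → [1, 6, 18]
15 → replaces 18 → [1, 6, 15]
2 → replaces 6 → [1, 2, 15]
Longest strictly increasing subsequence has length 3, so deletions = 12 − 3 = 9.

9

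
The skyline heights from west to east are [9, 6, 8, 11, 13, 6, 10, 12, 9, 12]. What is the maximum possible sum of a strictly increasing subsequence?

Let S[i] be the best sum of a strictly increasing subsequence ending at i:
i:      1  2  3  4  5  6  7  8  9 10
a[i]:   9  6  8 11 13  6 10 12  9 12
S:      9  6 14 25 38  6 24 37 23 37
Maximum is 38 (e.g. 6 + 8 + 11 + 13).

38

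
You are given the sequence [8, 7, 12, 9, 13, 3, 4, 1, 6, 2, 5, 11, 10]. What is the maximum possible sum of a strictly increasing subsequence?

33

Let S[i] be the best sum of a strictly increasing subsequence ending at i:
i:      1  2  3  4  5  6  7  8  9 10 11 12 13
a[i]:   8  7 12  9 13  3  4  1  6  2  5 11 10
S:      8  7 20 17 33  3  7  1 13  3 12 28 27
Maximum is 33 (e.g. 8 + 12 + 13).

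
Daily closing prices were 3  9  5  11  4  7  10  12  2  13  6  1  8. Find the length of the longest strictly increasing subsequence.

Let dp[i] be the length of the longest such subsequence ending at index i:
i:      1  2  3  4  5  6  7  8  9 10 11 12 13
a[i]:   3  9  5 11  4  7 10 12  2 13  6  1  8
dp:     1  2  2  3  2  3  4  5  1  6  3  1  4
Maximum dp value is 6.

6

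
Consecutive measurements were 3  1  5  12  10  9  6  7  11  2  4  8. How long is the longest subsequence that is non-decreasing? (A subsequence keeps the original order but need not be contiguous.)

Let dp[i] be the length of the longest such subsequence ending at index i:
i:      1  2  3  4  5  6  7  8  9 10 11 12
a[i]:   3  1  5 12 10  9  6  7 11  2  4  8
dp:     1  1  2  3  3  3  3  4  5  2  3  5
Maximum dp value is 5.

5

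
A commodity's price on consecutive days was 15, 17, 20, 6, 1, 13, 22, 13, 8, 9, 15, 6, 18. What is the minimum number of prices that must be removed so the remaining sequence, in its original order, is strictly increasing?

Fewest deletions = n − (longest strictly increasing subsequence).
i:      1  2  3  4  5  6  7  8  9 10 11 12 13
a[i]:  15 17 20  6  1 13 22 13  8  9 15  6 18
dp:     1  2  3  1  1  2  4  2  2  3  4  2  5
max dp = 5, so deletions = 13 − 5 = 8.

8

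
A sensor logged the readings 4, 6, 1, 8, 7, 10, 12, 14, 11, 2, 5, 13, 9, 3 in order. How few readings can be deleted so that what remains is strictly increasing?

8

Fewest deletions = n − (longest strictly increasing subsequence).
Patience tails:
4 → extends → [4]
6 → extends → [4, 6]
1 → replaces 4 → [1, 6]
8 → extends → [1, 6, 8]
7 → replaces 8 → [1, 6, 7]
10 → extends → [1, 6, 7, 10]
12 → extends → [1, 6, 7, 10, 12]
14 → extends → [1, 6, 7, 10, 12, 14]
11 → replaces 12 → [1, 6, 7, 10, 11, 14]
2 → replaces 6 → [1, 2, 7, 10, 11, 14]
5 → replaces 7 → [1, 2, 5, 10, 11, 14]
13 → replaces 14 → [1, 2, 5, 10, 11, 13]
9 → replaces 10 → [1, 2, 5, 9, 11, 13]
3 → replaces 5 → [1, 2, 3, 9, 11, 13]
Longest strictly increasing subsequence has length 6, so deletions = 14 − 6 = 8.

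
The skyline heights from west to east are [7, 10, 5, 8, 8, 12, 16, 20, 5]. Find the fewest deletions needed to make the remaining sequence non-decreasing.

Fewest deletions = n − (longest non-decreasing subsequence).
Patience tails:
7 → extends → [7]
10 → extends → [7, 10]
5 → replaces 7 → [5, 10]
8 → replaces 10 → [5, 8]
8 → extends → [5, 8, 8]
12 → extends → [5, 8, 8, 12]
16 → extends → [5, 8, 8, 12, 16]
20 → extends → [5, 8, 8, 12, 16, 20]
5 → replaces 8 → [5, 5, 8, 12, 16, 20]
Longest non-decreasing subsequence has length 6, so deletions = 9 − 6 = 3.

3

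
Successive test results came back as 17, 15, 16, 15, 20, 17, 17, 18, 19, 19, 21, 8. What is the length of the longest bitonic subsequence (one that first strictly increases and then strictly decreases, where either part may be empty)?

inc[i] = longest strictly increasing subsequence ending at i; dec[i] = longest strictly decreasing subsequence starting at i:
i:      1  2  3  4  5  6  7  8  9 10 11 12
a[i]:  17 15 16 15 20 17 17 18 19 19 21  8
inc:    1  1  2  1  3  3  3  4  5  5  6  1
dec:    4  2  3  2  3  2  2  2  2  2  2  1
Best peak at i=11 (value 21): inc=6, dec=2, length 6+2−1 = 7.

7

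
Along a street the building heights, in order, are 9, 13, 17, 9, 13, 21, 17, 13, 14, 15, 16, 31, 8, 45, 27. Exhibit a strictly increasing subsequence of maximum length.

9, 13, 14, 15, 16, 31, 45

Patience tails give the LIS length; then backtrack through the dp parents:
9 → extends → [9]
13 → extends → [9, 13]
17 → extends → [9, 13, 17]
9 → already a tail → [9, 13, 17]
13 → already a tail → [9, 13, 17]
21 → extends → [9, 13, 17, 21]
17 → already a tail → [9, 13, 17, 21]
13 → already a tail → [9, 13, 17, 21]
14 → replaces 17 → [9, 13, 14, 21]
15 → replaces 21 → [9, 13, 14, 15]
16 → extends → [9, 13, 14, 15, 16]
31 → extends → [9, 13, 14, 15, 16, 31]
8 → replaces 9 → [8, 13, 14, 15, 16, 31]
45 → extends → [8, 13, 14, 15, 16, 31, 45]
27 → replaces 31 → [8, 13, 14, 15, 16, 27, 45]
Length 7; one witness is 9, 13, 14, 15, 16, 31, 45.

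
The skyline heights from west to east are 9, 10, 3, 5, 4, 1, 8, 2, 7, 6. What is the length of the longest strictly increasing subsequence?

3

Track the smallest tail for each achievable length (strict):
9 → extends → [9]
10 → extends → [9, 10]
3 → replaces 9 → [3, 10]
5 → replaces 10 → [3, 5]
4 → replaces 5 → [3, 4]
1 → replaces 3 → [1, 4]
8 → extends → [1, 4, 8]
2 → replaces 4 → [1, 2, 8]
7 → replaces 8 → [1, 2, 7]
6 → replaces 7 → [1, 2, 6]
Three tails, so the longest strictly increasing subsequence has length 3 (e.g. 3, 5, 8).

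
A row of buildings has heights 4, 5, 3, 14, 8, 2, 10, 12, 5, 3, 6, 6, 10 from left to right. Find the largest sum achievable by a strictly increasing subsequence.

39

Let S[i] be the best sum of a strictly increasing subsequence ending at i:
i:      1  2  3  4  5  6  7  8  9 10 11 12 13
a[i]:   4  5  3 14  8  2 10 12  5  3  6  6 10
S:      4  9  3 23 17  2 27 39  9  5 15 15 27
Maximum is 39 (e.g. 4 + 5 + 8 + 10 + 12).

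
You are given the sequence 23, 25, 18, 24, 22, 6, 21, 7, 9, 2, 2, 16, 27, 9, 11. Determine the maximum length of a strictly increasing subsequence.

5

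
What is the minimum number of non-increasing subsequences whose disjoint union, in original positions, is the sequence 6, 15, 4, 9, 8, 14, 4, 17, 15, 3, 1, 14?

4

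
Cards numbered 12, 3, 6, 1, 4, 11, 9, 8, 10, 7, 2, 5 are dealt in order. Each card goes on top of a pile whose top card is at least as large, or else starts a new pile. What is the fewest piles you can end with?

4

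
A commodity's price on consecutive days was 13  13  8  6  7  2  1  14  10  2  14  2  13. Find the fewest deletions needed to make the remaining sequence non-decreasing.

9

Fewest deletions = n − (longest non-decreasing subsequence).
Patience tails:
13 → extends → [13]
13 → extends → [13, 13]
8 → replaces 13 → [8, 13]
6 → replaces 8 → [6, 13]
7 → replaces 13 → [6, 7]
2 → replaces 6 → [2, 7]
1 → replaces 2 → [1, 7]
14 → extends → [1, 7, 14]
10 → replaces 14 → [1, 7, 10]
2 → replaces 7 → [1, 2, 10]
14 → extends → [1, 2, 10, 14]
2 → replaces 10 → [1, 2, 2, 14]
13 → replaces 14 → [1, 2, 2, 13]
Longest non-decreasing subsequence has length 4, so deletions = 13 − 4 = 9.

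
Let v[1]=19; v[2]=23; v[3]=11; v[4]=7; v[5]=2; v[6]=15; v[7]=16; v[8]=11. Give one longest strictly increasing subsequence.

11, 15, 16

Patience tails give the LIS length; then backtrack through the dp parents:
19 → extends → [19]
23 → extends → [19, 23]
11 → replaces 19 → [11, 23]
7 → replaces 11 → [7, 23]
2 → replaces 7 → [2, 23]
15 → replaces 23 → [2, 15]
16 → extends → [2, 15, 16]
11 → replaces 15 → [2, 11, 16]
Length 3; one witness is 11, 15, 16.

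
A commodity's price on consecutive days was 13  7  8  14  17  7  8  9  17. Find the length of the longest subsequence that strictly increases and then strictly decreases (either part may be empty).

5

inc[i] = longest strictly increasing subsequence ending at i; dec[i] = longest strictly decreasing subsequence starting at i:
i:      1  2  3  4  5  6  7  8  9
a[i]:  13  7  8 14 17  7  8  9 17
inc:    1  1  2  3  4  1  2  3  4
dec:    3  1  2  2  2  1  1  1  1
Best peak at i=5 (value 17): inc=4, dec=2, length 4+2−1 = 5.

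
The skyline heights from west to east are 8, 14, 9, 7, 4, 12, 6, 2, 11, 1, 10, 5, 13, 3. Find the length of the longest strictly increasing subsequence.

4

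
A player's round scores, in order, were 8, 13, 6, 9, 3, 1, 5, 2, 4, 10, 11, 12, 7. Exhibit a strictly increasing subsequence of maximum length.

Patience tails give the LIS length; then backtrack through the dp parents:
8 → extends → [8]
13 → extends → [8, 13]
6 → replaces 8 → [6, 13]
9 → replaces 13 → [6, 9]
3 → replaces 6 → [3, 9]
1 → replaces 3 → [1, 9]
5 → replaces 9 → [1, 5]
2 → replaces 5 → [1, 2]
4 → extends → [1, 2, 4]
10 → extends → [1, 2, 4, 10]
11 → extends → [1, 2, 4, 10, 11]
12 → extends → [1, 2, 4, 10, 11, 12]
7 → replaces 10 → [1, 2, 4, 7, 11, 12]
Length 6; one witness is 1, 2, 4, 10, 11, 12.

1, 2, 4, 10, 11, 12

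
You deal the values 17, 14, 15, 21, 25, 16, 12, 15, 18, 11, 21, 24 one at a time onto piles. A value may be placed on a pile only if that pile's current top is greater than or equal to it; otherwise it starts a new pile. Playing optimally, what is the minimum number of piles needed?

6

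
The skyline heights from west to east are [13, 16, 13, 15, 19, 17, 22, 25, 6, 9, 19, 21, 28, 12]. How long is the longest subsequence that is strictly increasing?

6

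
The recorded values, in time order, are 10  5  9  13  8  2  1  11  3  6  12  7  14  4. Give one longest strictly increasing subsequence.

Patience tails give the LIS length; then backtrack through the dp parents:
10 → extends → [10]
5 → replaces 10 → [5]
9 → extends → [5, 9]
13 → extends → [5, 9, 13]
8 → replaces 9 → [5, 8, 13]
2 → replaces 5 → [2, 8, 13]
1 → replaces 2 → [1, 8, 13]
11 → replaces 13 → [1, 8, 11]
3 → replaces 8 → [1, 3, 11]
6 → replaces 11 → [1, 3, 6]
12 → extends → [1, 3, 6, 12]
7 → replaces 12 → [1, 3, 6, 7]
14 → extends → [1, 3, 6, 7, 14]
4 → replaces 6 → [1, 3, 4, 7, 14]
Length 5; one witness is 5, 9, 11, 12, 14.

5, 9, 11, 12, 14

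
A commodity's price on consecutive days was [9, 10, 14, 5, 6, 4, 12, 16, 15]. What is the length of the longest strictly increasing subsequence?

4

Track the smallest tail for each achievable length (strict):
9 → extends → [9]
10 → extends → [9, 10]
14 → extends → [9, 10, 14]
5 → replaces 9 → [5, 10, 14]
6 → replaces 10 → [5, 6, 14]
4 → replaces 5 → [4, 6, 14]
12 → replaces 14 → [4, 6, 12]
16 → extends → [4, 6, 12, 16]
15 → replaces 16 → [4, 6, 12, 15]
Four tails, so the longest strictly increasing subsequence has length 4 (e.g. 9, 10, 14, 16).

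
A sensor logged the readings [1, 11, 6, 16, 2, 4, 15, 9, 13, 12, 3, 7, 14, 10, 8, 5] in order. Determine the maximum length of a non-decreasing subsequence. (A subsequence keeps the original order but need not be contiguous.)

Let dp[i] be the length of the longest such subsequence ending at index i:
i:      1  2  3  4  5  6  7  8  9 10 11 12 13 14 15 16
a[i]:   1 11  6 16  2  4 15  9 13 12  3  7 14 10  8  5
dp:     1  2  2  3  2  3  4  4  5  5  3  4  6  5  5  4
Maximum dp value is 6.

6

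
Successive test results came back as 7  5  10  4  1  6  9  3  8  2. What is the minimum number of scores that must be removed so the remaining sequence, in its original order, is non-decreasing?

Fewest deletions = n − (longest non-decreasing subsequence).
i:      1  2  3  4  5  6  7  8  9 10
a[i]:   7  5 10  4  1  6  9  3  8  2
dp:     1  1  2  1  1  2  3  2  3  2
max dp = 3, so deletions = 10 − 3 = 7.

7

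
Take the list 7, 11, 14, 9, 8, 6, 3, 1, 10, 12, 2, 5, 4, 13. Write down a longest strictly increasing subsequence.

7, 9, 10, 12, 13

Patience tails give the LIS length; then backtrack through the dp parents:
7 → extends → [7]
11 → extends → [7, 11]
14 → extends → [7, 11, 14]
9 → replaces 11 → [7, 9, 14]
8 → replaces 9 → [7, 8, 14]
6 → replaces 7 → [6, 8, 14]
3 → replaces 6 → [3, 8, 14]
1 → replaces 3 → [1, 8, 14]
10 → replaces 14 → [1, 8, 10]
12 → extends → [1, 8, 10, 12]
2 → replaces 8 → [1, 2, 10, 12]
5 → replaces 10 → [1, 2, 5, 12]
4 → replaces 5 → [1, 2, 4, 12]
13 → extends → [1, 2, 4, 12, 13]
Length 5; one witness is 7, 9, 10, 12, 13.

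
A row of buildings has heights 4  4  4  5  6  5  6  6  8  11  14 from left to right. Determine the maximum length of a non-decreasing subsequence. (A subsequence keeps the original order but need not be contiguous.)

10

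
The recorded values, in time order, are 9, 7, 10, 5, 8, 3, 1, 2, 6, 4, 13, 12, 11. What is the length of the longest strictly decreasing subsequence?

5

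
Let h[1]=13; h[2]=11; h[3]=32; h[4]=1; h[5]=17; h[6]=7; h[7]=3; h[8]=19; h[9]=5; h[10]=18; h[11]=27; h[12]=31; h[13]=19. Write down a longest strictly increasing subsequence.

Patience tails give the LIS length; then backtrack through the dp parents:
13 → extends → [13]
11 → replaces 13 → [11]
32 → extends → [11, 32]
1 → replaces 11 → [1, 32]
17 → replaces 32 → [1, 17]
7 → replaces 17 → [1, 7]
3 → replaces 7 → [1, 3]
19 → extends → [1, 3, 19]
5 → replaces 19 → [1, 3, 5]
18 → extends → [1, 3, 5, 18]
27 → extends → [1, 3, 5, 18, 27]
31 → extends → [1, 3, 5, 18, 27, 31]
19 → replaces 27 → [1, 3, 5, 18, 19, 31]
Length 6; one witness is 1, 3, 5, 18, 27, 31.

1, 3, 5, 18, 27, 31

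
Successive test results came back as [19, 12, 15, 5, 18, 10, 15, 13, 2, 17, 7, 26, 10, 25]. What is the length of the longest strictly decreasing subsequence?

Let dp[i] be the longest strictly decreasing subsequence ending at i:
i:      1  2  3  4  5  6  7  8  9 10 11 12 13 14
a[i]:  19 12 15  5 18 10 15 13  2 17  7 26 10 25
dp:     1  2  2  3  2  3  3  4  5  3  5  1  5  2
Maximum is 5.

5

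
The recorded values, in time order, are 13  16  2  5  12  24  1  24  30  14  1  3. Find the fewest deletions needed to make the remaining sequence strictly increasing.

7

Fewest deletions = n − (longest strictly increasing subsequence).
i:      1  2  3  4  5  6  7  8  9 10 11 12
a[i]:  13 16  2  5 12 24  1 24 30 14  1  3
dp:     1  2  1  2  3  4  1  4  5  4  1  2
max dp = 5, so deletions = 12 − 5 = 7.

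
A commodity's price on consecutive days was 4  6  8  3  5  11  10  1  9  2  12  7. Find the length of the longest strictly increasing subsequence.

Let dp[i] be the length of the longest such subsequence ending at index i:
i:      1  2  3  4  5  6  7  8  9 10 11 12
a[i]:   4  6  8  3  5 11 10  1  9  2 12  7
dp:     1  2  3  1  2  4  4  1  4  2  5  3
Maximum dp value is 5.

5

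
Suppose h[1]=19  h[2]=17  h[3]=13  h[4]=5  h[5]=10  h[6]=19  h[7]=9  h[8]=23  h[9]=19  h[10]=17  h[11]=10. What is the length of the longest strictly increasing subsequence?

Let dp[i] be the length of the longest such subsequence ending at index i:
i:      1  2  3  4  5  6  7  8  9 10 11
h[i]:  19 17 13  5 10 19  9 23 19 17 10
dp:     1  1  1  1  2  3  2  4  3  3  3
Maximum dp value is 4.

4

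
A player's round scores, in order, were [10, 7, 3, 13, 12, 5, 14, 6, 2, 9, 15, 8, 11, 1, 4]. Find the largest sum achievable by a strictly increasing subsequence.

52

Let S[i] be the best sum of a strictly increasing subsequence ending at i:
i:      1  2  3  4  5  6  7  8  9 10 11 12 13 14 15
a[i]:  10  7  3 13 12  5 14  6  2  9 15  8 11  1  4
S:     10  7  3 23 22  8 37 14  2 23 52 22 34  1  7
Maximum is 52 (e.g. 10 + 13 + 14 + 15).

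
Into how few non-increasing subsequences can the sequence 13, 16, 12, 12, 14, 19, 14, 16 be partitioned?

The minimum number of non-increasing subsequences covering a sequence equals the length of its longest strictly increasing subsequence.
LIS length is 3 (e.g. 13, 16, 19), so 3 piles are needed.

3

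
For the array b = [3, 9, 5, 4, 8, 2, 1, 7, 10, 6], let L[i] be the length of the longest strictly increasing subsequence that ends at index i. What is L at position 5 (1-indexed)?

dp[i] = 1 + max{dp[j] : j<i, b[j]<b[i]} (or 1 if no such j):
i:      1  2  3  4  5  6  7  8  9 10
b[i]:   3  9  5  4  8  2  1  7 10  6
dp:     1  2  2  2  3  1  1  3  4  3
At index 5 the value is 3.

3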